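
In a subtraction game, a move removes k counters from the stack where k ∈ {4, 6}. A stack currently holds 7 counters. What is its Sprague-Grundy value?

1

Compute g(0), g(1), … for moves {4, 6}:
k:     0  1  2  3  4  5  6  7
g(k):  0  0  0  0  1  1  1  1
So g(7) = 1.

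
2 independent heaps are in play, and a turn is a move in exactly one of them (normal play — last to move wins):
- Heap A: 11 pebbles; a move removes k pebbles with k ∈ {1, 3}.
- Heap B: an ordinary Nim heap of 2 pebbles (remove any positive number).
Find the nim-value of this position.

3

Build the Grundy sequence for heap A with g(k) = mex{g(k−s) : s ∈ {1, 3}, s ≤ k}:
g(0) = mex{} = 0
g(1) = mex{0} = 1
g(2) = mex{1} = 0
g(3) = mex{0} = 1
g(4) = mex{1} = 0
g(5) = mex{0} = 1
g(6) = mex{1} = 0
g(7) = mex{0} = 1
g(8) = mex{1} = 0
g(9) = mex{0} = 1
g(10) = mex{1} = 0
g(11) = mex{0} = 1
So g(11) = 1.
Heap B is a plain Nim heap of size 2, so its Grundy value is 2.
The value of a disjunctive sum is the nim-sum of the parts.
Combined value = 1 ⊕ 2 = 3.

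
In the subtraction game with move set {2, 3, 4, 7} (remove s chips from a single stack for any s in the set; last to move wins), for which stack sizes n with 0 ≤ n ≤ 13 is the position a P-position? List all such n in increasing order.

Build the Grundy sequence with g(k) = mex{g(k−s) : s ∈ {2, 3, 4, 7}, s ≤ k}:
k:     0  1  2  3  4  5  6  7  8  9 10 11 12 13
g(k):  0  0  1  1  2  2  0  3  1  4  2  0  0  1
The P-positions (g = 0) in 0..13 are 0, 1, 6, 11, 12.

0, 1, 6, 11, 12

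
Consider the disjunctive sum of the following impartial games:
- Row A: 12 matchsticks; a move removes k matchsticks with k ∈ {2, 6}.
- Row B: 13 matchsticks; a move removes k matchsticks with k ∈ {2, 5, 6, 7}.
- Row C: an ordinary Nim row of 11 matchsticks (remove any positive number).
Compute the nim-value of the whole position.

11

Build the Grundy sequence for row A with g(k) = mex{g(k−s) : s ∈ {2, 6}, s ≤ k}:
k:     0  1  2  3  4  5  6  7  8  9 10 11 12
g(k):  0  0  1  1  0  0  1  1  0  0  1  1  0
So g(12) = 0.
For row B, compute g(0), g(1), … with moves {2, 5, 6, 7}:
g(0) = mex{} = 0
g(1) = mex{} = 0
g(2) = mex{0} = 1
g(3) = mex{0} = 1
g(4) = mex{1} = 0
g(5) = mex{0,1} = 2
g(6) = mex{0} = 1
g(7) = mex{0,1,2} = 3
g(8) = mex{0,1} = 2
g(9) = mex{0,1,3} = 2
g(10) = mex{0,1,2} = 3
g(11) = mex{0,1,2} = 3
g(12) = mex{1,2,3} = 0
g(13) = mex{1,2,3} = 0
So g(13) = 0.
Row C is a plain Nim row of size 11, so its Grundy value is 11.
By the Sprague-Grundy theorem, the Grundy value of a sum of independent games is the XOR of the component values.
Combined value = 0 XOR 0 XOR 11 = 11.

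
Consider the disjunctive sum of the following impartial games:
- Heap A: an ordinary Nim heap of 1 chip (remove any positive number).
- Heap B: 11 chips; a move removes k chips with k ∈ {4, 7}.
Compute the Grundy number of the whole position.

Heap A is a plain Nim heap of size 1, so its Grundy value is 1.
Build the Grundy sequence for heap B with g(k) = mex{g(k−s) : s ∈ {4, 7}, s ≤ k}:
g(0) = mex{} = 0
g(1) = mex{} = 0
g(2) = mex{} = 0
g(3) = mex{} = 0
g(4) = mex{0} = 1
g(5) = mex{0} = 1
g(6) = mex{0} = 1
g(7) = mex{0} = 1
g(8) = mex{0,1} = 2
g(9) = mex{0,1} = 2
g(10) = mex{0,1} = 2
g(11) = mex{1} = 0
So g(11) = 0.
By the Sprague-Grundy theorem, the Grundy value of a sum of independent games is the XOR of the component values.
Combined value = 1 ⊕ 0 = 1.

1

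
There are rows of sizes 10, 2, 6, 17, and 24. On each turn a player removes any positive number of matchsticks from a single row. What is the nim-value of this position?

7

Nim-sum: 10 ^ 2 ^ 6 ^ 17 ^ 24 = 7.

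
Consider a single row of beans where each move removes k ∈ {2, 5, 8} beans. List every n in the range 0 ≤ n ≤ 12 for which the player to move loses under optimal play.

0, 1, 4, 7, 10, 11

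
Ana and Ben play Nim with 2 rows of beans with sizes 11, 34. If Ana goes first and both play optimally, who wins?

Nim-sum: 11 XOR 34 = 41.
The nim-sum is 41 ≠ 0, so this is an N-position: the player to move can win; Ana has a winning move.

Ana wins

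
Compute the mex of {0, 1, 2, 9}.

3

The values 0, 1, 2 are all present; 3 is the first non-negative integer missing from the set.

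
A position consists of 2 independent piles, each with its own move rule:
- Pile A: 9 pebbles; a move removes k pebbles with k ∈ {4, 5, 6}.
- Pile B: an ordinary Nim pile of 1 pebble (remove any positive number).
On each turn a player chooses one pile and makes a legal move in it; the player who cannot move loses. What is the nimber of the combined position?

For pile A, compute g(0), g(1), … with moves {4, 5, 6}:
g(0) = mex{} = 0
g(1) = mex{} = 0
g(2) = mex{} = 0
g(3) = mex{} = 0
g(4) = mex{0} = 1
g(5) = mex{0} = 1
g(6) = mex{0} = 1
g(7) = mex{0} = 1
g(8) = mex{0,1} = 2
g(9) = mex{0,1} = 2
So g(9) = 2.
Pile B is a plain Nim pile of size 1, so its Grundy value is 1.
By the Sprague-Grundy theorem, the Grundy value of a sum of independent games is the XOR of the component values.
Combined value = 2 XOR 1 = 3.

3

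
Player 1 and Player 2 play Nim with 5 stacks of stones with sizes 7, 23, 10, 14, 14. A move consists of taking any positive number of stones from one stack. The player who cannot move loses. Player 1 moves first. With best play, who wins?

Player 1 wins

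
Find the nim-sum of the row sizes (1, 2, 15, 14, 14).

Nim-sum: 1 XOR 2 XOR 15 XOR 14 XOR 14 = 12.

12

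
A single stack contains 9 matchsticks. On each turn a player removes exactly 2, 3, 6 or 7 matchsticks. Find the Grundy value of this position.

0

Grundy values for subtraction set {2, 3, 6, 7}:
k:     0  1  2  3  4  5  6  7  8  9
g(k):  0  0  1  1  2  0  3  1  2  0
So g(9) = 0.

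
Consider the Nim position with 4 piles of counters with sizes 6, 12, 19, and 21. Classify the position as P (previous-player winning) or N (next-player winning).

Write each in binary and XOR column by column:
  00110  (6)
  01100  (12)
  10011  (19)
  10101  (21)
  -----
  01100  (12)
The nim-sum is 12 ≠ 0, so this is an N-position: the player to move can win.

N-position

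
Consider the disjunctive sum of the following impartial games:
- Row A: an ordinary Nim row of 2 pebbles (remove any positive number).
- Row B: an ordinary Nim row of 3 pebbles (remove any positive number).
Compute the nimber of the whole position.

1

Row A is a plain Nim row of size 2, so its Grundy value is 2.
Row B is a plain Nim row of size 3, so its Grundy value is 3.
By the Sprague-Grundy theorem, the Grundy value of a sum of independent games is the XOR of the component values.
Combined value = 2 XOR 3 = 1.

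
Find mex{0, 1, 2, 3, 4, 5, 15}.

The values 0, 1, 2, 3, 4, 5 are all present; 6 is the first non-negative integer missing from the set.

6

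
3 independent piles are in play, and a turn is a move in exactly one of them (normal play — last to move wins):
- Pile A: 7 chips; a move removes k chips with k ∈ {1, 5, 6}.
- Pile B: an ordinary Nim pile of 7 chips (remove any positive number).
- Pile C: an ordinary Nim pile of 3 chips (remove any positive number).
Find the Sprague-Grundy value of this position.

Build the Grundy sequence for pile A with g(k) = mex{g(k−s) : s ∈ {1, 5, 6}, s ≤ k}:
g(0) = mex{} = 0
g(1) = mex{0} = 1
g(2) = mex{1} = 0
g(3) = mex{0} = 1
g(4) = mex{1} = 0
g(5) = mex{0} = 1
g(6) = mex{0,1} = 2
g(7) = mex{0,1,2} = 3
So g(7) = 3.
Pile B is a plain Nim pile of size 7, so its Grundy value is 7.
Pile C is a plain Nim pile of size 3, so its Grundy value is 3.
The value of a disjunctive sum is the nim-sum of the parts.
Combined value = 3 XOR 7 XOR 3 = 7.

7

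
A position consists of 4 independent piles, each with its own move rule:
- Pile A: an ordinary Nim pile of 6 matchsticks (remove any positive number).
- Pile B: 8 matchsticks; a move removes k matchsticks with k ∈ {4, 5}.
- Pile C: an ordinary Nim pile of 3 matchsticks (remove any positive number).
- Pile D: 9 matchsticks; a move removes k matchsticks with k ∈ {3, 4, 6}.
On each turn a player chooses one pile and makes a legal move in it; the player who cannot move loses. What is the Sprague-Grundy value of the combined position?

7

Pile A is a plain Nim pile of size 6, so its Grundy value is 6.
Grundy values for pile B (subtraction set {4, 5}):
g(0) = mex{} = 0
g(1) = mex{} = 0
g(2) = mex{} = 0
g(3) = mex{} = 0
g(4) = mex{0} = 1
g(5) = mex{0} = 1
g(6) = mex{0} = 1
g(7) = mex{0} = 1
g(8) = mex{0,1} = 2
So g(8) = 2.
Pile C is a plain Nim pile of size 3, so its Grundy value is 3.
Grundy values for pile D (subtraction set {3, 4, 6}):
g(0) = mex{} = 0
g(1) = mex{} = 0
g(2) = mex{} = 0
g(3) = mex{0} = 1
g(4) = mex{0} = 1
g(5) = mex{0} = 1
g(6) = mex{0,1} = 2
g(7) = mex{0,1} = 2
g(8) = mex{0,1} = 2
g(9) = mex{1,2} = 0
So g(9) = 0.
By the Sprague-Grundy theorem, the Grundy value of a sum of independent games is the XOR of the component values.
Combined value = 6 XOR 2 XOR 3 XOR 0 = 7.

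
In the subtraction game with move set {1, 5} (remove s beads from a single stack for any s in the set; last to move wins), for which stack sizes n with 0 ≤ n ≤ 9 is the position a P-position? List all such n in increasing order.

Compute g(0), g(1), … for moves {1, 5}:
g(0) = mex{} = 0
g(1) = mex{0} = 1
g(2) = mex{1} = 0
g(3) = mex{0} = 1
g(4) = mex{1} = 0
g(5) = mex{0} = 1
g(6) = mex{1} = 0
g(7) = mex{0} = 1
g(8) = mex{1} = 0
g(9) = mex{0} = 1
The P-positions (g = 0) in 0..9 are 0, 2, 4, 6, 8.

0, 2, 4, 6, 8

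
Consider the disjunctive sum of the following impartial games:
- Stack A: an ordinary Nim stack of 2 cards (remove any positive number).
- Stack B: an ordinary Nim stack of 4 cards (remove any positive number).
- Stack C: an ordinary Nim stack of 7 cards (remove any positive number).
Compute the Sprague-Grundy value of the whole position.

Stack A is a plain Nim stack of size 2, so its Grundy value is 2.
Stack B is a plain Nim stack of size 4, so its Grundy value is 4.
Stack C is a plain Nim stack of size 7, so its Grundy value is 7.
By the Sprague-Grundy theorem, the Grundy value of a sum of independent games is the XOR of the component values.
Combined value = 2 ⊕ 4 ⊕ 7 = 1.

1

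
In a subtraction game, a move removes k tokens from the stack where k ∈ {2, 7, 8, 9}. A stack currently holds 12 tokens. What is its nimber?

Build the Grundy sequence with g(k) = mex{g(k−s) : s ∈ {2, 7, 8, 9}, s ≤ k}:
g(0) = mex{} = 0
g(1) = mex{} = 0
g(2) = mex{0} = 1
g(3) = mex{0} = 1
g(4) = mex{1} = 0
g(5) = mex{1} = 0
g(6) = mex{0} = 1
g(7) = mex{0} = 1
g(8) = mex{0,1} = 2
g(9) = mex{0,1} = 2
g(10) = mex{0,1,2} = 3
g(11) = mex{0,1,2} = 3
g(12) = mex{0,1,3} = 2
So g(12) = 2.

2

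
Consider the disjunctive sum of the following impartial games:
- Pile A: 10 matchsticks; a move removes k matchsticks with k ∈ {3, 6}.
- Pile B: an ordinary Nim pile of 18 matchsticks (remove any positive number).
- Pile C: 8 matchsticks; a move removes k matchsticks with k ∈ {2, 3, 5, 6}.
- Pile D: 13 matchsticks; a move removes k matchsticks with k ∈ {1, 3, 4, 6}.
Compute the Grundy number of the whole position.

Grundy values for pile A (subtraction set {3, 6}):
k:     0  1  2  3  4  5  6  7  8  9 10
g(k):  0  0  0  1  1  1  2  2  2  0  0
So g(10) = 0.
Pile B is a plain Nim pile of size 18, so its Grundy value is 18.
Build the Grundy sequence for pile C with g(k) = mex{g(k−s) : s ∈ {2, 3, 5, 6}, s ≤ k}:
k:     0  1  2  3  4  5  6  7  8
g(k):  0  0  1  1  2  2  3  3  0
So g(8) = 0.
Grundy values for pile D (subtraction set {1, 3, 4, 6}):
k:     0  1  2  3  4  5  6  7  8  9 10 11 12 13
g(k):  0  1  0  1  2  3  2  0  1  0  1  2  3  2
So g(13) = 2.
By the Sprague-Grundy theorem, the Grundy value of a sum of independent games is the XOR of the component values.
Combined value = 0 ⊕ 18 ⊕ 0 ⊕ 2 = 16.

16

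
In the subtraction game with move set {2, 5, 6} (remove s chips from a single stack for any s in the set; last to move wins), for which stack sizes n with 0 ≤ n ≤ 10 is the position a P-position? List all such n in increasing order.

0, 1, 4, 8

Compute g(0), g(1), … for moves {2, 5, 6}:
k:     0  1  2  3  4  5  6  7  8  9 10
g(k):  0  0  1  1  0  2  1  3  0  2  1
The P-positions (g = 0) in 0..10 are 0, 1, 4, 8.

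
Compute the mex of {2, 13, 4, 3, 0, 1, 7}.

5

The values 0, 1, 2, 3, 4 are all present; 5 is the first non-negative integer missing from the set.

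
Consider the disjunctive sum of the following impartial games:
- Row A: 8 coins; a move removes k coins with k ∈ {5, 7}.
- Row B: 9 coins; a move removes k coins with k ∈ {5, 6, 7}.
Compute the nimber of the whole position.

For row A, compute g(0), g(1), … with moves {5, 7}:
k:     0  1  2  3  4  5  6  7  8
g(k):  0  0  0  0  0  1  1  1  1
So g(8) = 1.
Build the Grundy sequence for row B with g(k) = mex{g(k−s) : s ∈ {5, 6, 7}, s ≤ k}:
g(0) = mex{} = 0
g(1) = mex{} = 0
g(2) = mex{} = 0
g(3) = mex{} = 0
g(4) = mex{} = 0
g(5) = mex{0} = 1
g(6) = mex{0} = 1
g(7) = mex{0} = 1
g(8) = mex{0} = 1
g(9) = mex{0} = 1
So g(9) = 1.
The value of a disjunctive sum is the nim-sum of the parts.
Combined value = 1 XOR 1 = 0.

0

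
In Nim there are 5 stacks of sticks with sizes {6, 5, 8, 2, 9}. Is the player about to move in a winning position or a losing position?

Losing position

Bitwise XOR of the heap sizes:
  0110  (6)
  0101  (5)
  1000  (8)
  0010  (2)
  1001  (9)
  ----
  0000  (0)
The nim-sum is 0, so this is a P-position: the player to move is in a losing position under optimal play.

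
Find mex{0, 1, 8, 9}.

2

The values 0, 1 are all present; 2 is the first non-negative integer missing from the set.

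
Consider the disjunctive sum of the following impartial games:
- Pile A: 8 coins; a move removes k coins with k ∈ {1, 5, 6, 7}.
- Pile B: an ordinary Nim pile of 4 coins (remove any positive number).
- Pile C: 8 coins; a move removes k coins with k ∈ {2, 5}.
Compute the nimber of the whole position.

6

Build the Grundy sequence for pile A with g(k) = mex{g(k−s) : s ∈ {1, 5, 6, 7}, s ≤ k}:
k:     0  1  2  3  4  5  6  7  8
g(k):  0  1  0  1  0  1  2  3  2
So g(8) = 2.
Pile B is a plain Nim pile of size 4, so its Grundy value is 4.
Grundy values for pile C (subtraction set {2, 5}):
k:     0  1  2  3  4  5  6  7  8
g(k):  0  0  1  1  0  2  1  0  0
So g(8) = 0.
The value of a disjunctive sum is the nim-sum of the parts.
Combined value = 2 ⊕ 4 ⊕ 0 = 6.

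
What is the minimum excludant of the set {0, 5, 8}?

0 is in the set but 1 is not, so the mex is 1.

1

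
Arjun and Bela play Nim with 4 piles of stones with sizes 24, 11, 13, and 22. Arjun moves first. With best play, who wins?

Arjun wins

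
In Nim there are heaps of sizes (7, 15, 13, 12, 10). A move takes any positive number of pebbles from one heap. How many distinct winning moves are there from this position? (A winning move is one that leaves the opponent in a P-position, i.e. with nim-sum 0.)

3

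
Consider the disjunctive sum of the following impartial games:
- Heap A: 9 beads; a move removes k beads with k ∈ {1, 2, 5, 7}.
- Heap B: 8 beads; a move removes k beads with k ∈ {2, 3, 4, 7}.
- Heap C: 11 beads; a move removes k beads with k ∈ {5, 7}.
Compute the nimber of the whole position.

Grundy values for heap A (subtraction set {1, 2, 5, 7}):
k:     0  1  2  3  4  5  6  7  8  9
g(k):  0  1  2  0  1  2  0  1  2  0
So g(9) = 0.
For heap B, compute g(0), g(1), … with moves {2, 3, 4, 7}:
k:     0  1  2  3  4  5  6  7  8
g(k):  0  0  1  1  2  2  0  3  1
So g(8) = 1.
Grundy values for heap C (subtraction set {5, 7}):
k:     0  1  2  3  4  5  6  7  8  9 10 11
g(k):  0  0  0  0  0  1  1  1  1  1  2  2
So g(11) = 2.
The value of a disjunctive sum is the nim-sum of the parts.
Combined value = 0 XOR 1 XOR 2 = 3.

3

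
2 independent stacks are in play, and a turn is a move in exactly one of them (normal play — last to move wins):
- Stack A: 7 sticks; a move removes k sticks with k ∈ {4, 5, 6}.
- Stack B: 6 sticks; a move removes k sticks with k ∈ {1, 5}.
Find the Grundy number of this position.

Grundy values for stack A (subtraction set {4, 5, 6}):
k:     0  1  2  3  4  5  6  7
g(k):  0  0  0  0  1  1  1  1
So g(7) = 1.
Build the Grundy sequence for stack B with g(k) = mex{g(k−s) : s ∈ {1, 5}, s ≤ k}:
k:     0  1  2  3  4  5  6
g(k):  0  1  0  1  0  1  0
So g(6) = 0.
The value of a disjunctive sum is the nim-sum of the parts.
Combined value = 1 XOR 0 = 1.

1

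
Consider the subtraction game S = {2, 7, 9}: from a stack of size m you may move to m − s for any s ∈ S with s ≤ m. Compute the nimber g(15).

Build the Grundy sequence with g(k) = mex{g(k−s) : s ∈ {2, 7, 9}, s ≤ k}:
k:     0  1  2  3  4  5  6  7  8  9 10 11 12 13 14 15
g(k):  0  0  1  1  0  0  1  1  2  2  3  3  2  2  3  0
So g(15) = 0.

0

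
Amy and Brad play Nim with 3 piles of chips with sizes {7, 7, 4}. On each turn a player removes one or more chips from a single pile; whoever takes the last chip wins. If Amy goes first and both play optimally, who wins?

Compute the nim-sum pairwise:
7 ⊕ 7 = 0
0 ⊕ 4 = 4
The nim-sum is 4 ≠ 0, so this is an N-position: the player to move can win; Amy has a winning move.

Amy wins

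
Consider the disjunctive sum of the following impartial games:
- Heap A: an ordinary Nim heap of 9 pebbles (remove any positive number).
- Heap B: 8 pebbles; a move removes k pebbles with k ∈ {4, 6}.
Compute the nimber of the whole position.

11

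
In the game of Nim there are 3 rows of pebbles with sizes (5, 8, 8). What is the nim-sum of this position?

5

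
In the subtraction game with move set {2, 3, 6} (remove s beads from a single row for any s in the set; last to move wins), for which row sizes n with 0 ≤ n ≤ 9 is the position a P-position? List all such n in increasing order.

0, 1, 5, 9

Grundy values for subtraction set {2, 3, 6}:
g(0) = mex{} = 0
g(1) = mex{} = 0
g(2) = mex{0} = 1
g(3) = mex{0} = 1
g(4) = mex{0,1} = 2
g(5) = mex{1} = 0
g(6) = mex{0,1,2} = 3
g(7) = mex{0,2} = 1
g(8) = mex{0,1,3} = 2
g(9) = mex{1,3} = 0
The P-positions (g = 0) in 0..9 are 0, 1, 5, 9.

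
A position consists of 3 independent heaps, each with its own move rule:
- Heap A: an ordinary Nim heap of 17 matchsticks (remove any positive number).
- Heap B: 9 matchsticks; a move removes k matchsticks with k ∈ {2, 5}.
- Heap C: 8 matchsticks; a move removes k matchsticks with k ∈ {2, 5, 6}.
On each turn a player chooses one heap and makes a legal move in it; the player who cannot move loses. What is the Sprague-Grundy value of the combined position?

16

Heap A is a plain Nim heap of size 17, so its Grundy value is 17.
Build the Grundy sequence for heap B with g(k) = mex{g(k−s) : s ∈ {2, 5}, s ≤ k}:
k:     0  1  2  3  4  5  6  7  8  9
g(k):  0  0  1  1  0  2  1  0  0  1
So g(9) = 1.
Grundy values for heap C (subtraction set {2, 5, 6}):
g(0) = mex{} = 0
g(1) = mex{} = 0
g(2) = mex{0} = 1
g(3) = mex{0} = 1
g(4) = mex{1} = 0
g(5) = mex{0,1} = 2
g(6) = mex{0} = 1
g(7) = mex{0,1,2} = 3
g(8) = mex{1} = 0
So g(8) = 0.
By the Sprague-Grundy theorem, the Grundy value of a sum of independent games is the XOR of the component values.
Combined value = 17 ⊕ 1 ⊕ 0 = 16.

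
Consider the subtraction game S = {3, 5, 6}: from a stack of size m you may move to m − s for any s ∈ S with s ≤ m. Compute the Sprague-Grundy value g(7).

2

Build the Grundy sequence with g(k) = mex{g(k−s) : s ∈ {3, 5, 6}, s ≤ k}:
k:     0  1  2  3  4  5  6  7
g(k):  0  0  0  1  1  1  2  2
So g(7) = 2.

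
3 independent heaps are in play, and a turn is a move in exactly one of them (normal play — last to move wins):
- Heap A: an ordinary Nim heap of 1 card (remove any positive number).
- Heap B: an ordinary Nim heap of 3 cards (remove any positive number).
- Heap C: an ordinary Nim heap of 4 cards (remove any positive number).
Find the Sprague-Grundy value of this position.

Heap A is a plain Nim heap of size 1, so its Grundy value is 1.
Heap B is a plain Nim heap of size 3, so its Grundy value is 3.
Heap C is a plain Nim heap of size 4, so its Grundy value is 4.
The value of a disjunctive sum is the nim-sum of the parts.
Combined value = 1 XOR 3 XOR 4 = 6.

6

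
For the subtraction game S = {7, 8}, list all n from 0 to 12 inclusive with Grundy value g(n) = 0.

0, 1, 2, 3, 4, 5, 6

Build the Grundy sequence with g(k) = mex{g(k−s) : s ∈ {7, 8}, s ≤ k}:
g(0) = mex{} = 0
g(1) = mex{} = 0
g(2) = mex{} = 0
g(3) = mex{} = 0
g(4) = mex{} = 0
g(5) = mex{} = 0
g(6) = mex{} = 0
g(7) = mex{0} = 1
g(8) = mex{0} = 1
g(9) = mex{0} = 1
g(10) = mex{0} = 1
g(11) = mex{0} = 1
g(12) = mex{0} = 1
The P-positions (g = 0) in 0..12 are 0, 1, 2, 3, 4, 5, 6.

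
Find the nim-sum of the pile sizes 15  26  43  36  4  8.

Nim-sum: 15 ⊕ 26 ⊕ 43 ⊕ 36 ⊕ 4 ⊕ 8 = 22.

22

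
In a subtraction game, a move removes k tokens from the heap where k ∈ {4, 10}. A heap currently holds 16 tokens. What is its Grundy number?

Grundy values for subtraction set {4, 10}:
k:     0  1  2  3  4  5  6  7  8  9 10 11 12 13 14 15 16
g(k):  0  0  0  0  1  1  1  1  0  0  2  2  1  1  0  0  0
So g(16) = 0.

0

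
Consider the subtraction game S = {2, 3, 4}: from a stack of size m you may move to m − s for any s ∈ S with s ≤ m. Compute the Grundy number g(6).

Build the Grundy sequence with g(k) = mex{g(k−s) : s ∈ {2, 3, 4}, s ≤ k}:
g(0) = mex{} = 0
g(1) = mex{} = 0
g(2) = mex{0} = 1
g(3) = mex{0} = 1
g(4) = mex{0,1} = 2
g(5) = mex{0,1} = 2
g(6) = mex{1,2} = 0
So g(6) = 0.

0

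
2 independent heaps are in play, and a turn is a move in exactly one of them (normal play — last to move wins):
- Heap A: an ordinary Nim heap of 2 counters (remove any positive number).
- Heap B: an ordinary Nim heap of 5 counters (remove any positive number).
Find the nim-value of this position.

7

Heap A is a plain Nim heap of size 2, so its Grundy value is 2.
Heap B is a plain Nim heap of size 5, so its Grundy value is 5.
The value of a disjunctive sum is the nim-sum of the parts.
Combined value = 2 XOR 5 = 7.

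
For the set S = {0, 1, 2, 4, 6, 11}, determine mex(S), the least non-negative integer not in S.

3

The values 0, 1, 2 are all present; 3 is the first non-negative integer missing from the set.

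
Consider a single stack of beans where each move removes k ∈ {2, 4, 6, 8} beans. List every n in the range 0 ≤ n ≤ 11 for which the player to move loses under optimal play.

0, 1, 10, 11

Compute g(0), g(1), … for moves {2, 4, 6, 8}:
k:     0  1  2  3  4  5  6  7  8  9 10 11
g(k):  0  0  1  1  2  2  3  3  4  4  0  0
The P-positions (g = 0) in 0..11 are 0, 1, 10, 11.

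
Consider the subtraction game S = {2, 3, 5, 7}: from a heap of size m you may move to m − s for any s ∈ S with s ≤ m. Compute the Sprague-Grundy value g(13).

2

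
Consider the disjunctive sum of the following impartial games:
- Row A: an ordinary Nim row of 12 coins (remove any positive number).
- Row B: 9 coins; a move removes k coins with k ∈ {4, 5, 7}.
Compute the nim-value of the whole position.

Row A is a plain Nim row of size 12, so its Grundy value is 12.
Grundy values for row B (subtraction set {4, 5, 7}):
g(0) = mex{} = 0
g(1) = mex{} = 0
g(2) = mex{} = 0
g(3) = mex{} = 0
g(4) = mex{0} = 1
g(5) = mex{0} = 1
g(6) = mex{0} = 1
g(7) = mex{0} = 1
g(8) = mex{0,1} = 2
g(9) = mex{0,1} = 2
So g(9) = 2.
By the Sprague-Grundy theorem, the Grundy value of a sum of independent games is the XOR of the component values.
Combined value = 12 ⊕ 2 = 14.

14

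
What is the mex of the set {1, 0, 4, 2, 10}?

The values 0, 1, 2 are all present; 3 is the first non-negative integer missing from the set.

3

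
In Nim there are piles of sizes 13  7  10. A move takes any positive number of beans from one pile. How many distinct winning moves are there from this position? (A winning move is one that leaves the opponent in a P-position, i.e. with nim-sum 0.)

0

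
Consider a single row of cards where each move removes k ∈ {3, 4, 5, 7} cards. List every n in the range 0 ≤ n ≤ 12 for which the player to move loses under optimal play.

Compute g(0), g(1), … for moves {3, 4, 5, 7}:
k:     0  1  2  3  4  5  6  7  8  9 10 11 12
g(k):  0  0  0  1  1  1  2  2  2  3  0  0  0
The P-positions (g = 0) in 0..12 are 0, 1, 2, 10, 11, 12.

0, 1, 2, 10, 11, 12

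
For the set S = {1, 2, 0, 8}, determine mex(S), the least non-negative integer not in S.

The values 0, 1, 2 are all present; 3 is the first non-negative integer missing from the set.

3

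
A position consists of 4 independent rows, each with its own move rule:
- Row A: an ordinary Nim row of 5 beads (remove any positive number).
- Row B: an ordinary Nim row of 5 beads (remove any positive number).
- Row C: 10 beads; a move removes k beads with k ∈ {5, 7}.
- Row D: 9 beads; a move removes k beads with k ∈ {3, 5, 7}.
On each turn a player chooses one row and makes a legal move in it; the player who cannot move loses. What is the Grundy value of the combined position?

Row A is a plain Nim row of size 5, so its Grundy value is 5.
Row B is a plain Nim row of size 5, so its Grundy value is 5.
Build the Grundy sequence for row C with g(k) = mex{g(k−s) : s ∈ {5, 7}, s ≤ k}:
g(0) = mex{} = 0
g(1) = mex{} = 0
g(2) = mex{} = 0
g(3) = mex{} = 0
g(4) = mex{} = 0
g(5) = mex{0} = 1
g(6) = mex{0} = 1
g(7) = mex{0} = 1
g(8) = mex{0} = 1
g(9) = mex{0} = 1
g(10) = mex{0,1} = 2
So g(10) = 2.
Grundy values for row D (subtraction set {3, 5, 7}):
g(0) = mex{} = 0
g(1) = mex{} = 0
g(2) = mex{} = 0
g(3) = mex{0} = 1
g(4) = mex{0} = 1
g(5) = mex{0} = 1
g(6) = mex{0,1} = 2
g(7) = mex{0,1} = 2
g(8) = mex{0,1} = 2
g(9) = mex{0,1,2} = 3
So g(9) = 3.
The value of a disjunctive sum is the nim-sum of the parts.
Combined value = 5 ⊕ 5 ⊕ 2 ⊕ 3 = 1.

1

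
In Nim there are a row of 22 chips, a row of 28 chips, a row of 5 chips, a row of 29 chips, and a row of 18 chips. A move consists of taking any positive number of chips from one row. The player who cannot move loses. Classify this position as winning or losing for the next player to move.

Losing position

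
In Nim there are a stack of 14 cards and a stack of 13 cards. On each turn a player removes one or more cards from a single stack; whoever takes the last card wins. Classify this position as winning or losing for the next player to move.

Winning position

Compute the nim-sum pairwise:
14 ^ 13 = 3
The nim-sum is 3 ≠ 0, so this is an N-position: the player to move can win.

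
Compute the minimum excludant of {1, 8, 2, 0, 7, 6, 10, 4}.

The values 0, 1, 2 are all present; 3 is the first non-negative integer missing from the set.

3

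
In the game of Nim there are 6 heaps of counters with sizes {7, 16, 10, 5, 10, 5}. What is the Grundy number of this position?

23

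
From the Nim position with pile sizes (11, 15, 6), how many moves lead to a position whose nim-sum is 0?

3

Bitwise XOR of the heap sizes:
  1011  (11)
  1111  (15)
  0110  (6)
  ----
  0010  (2)
The overall nim-sum is X = 2. A pile of size p has a winning move iff p XOR X < p (reduce it to p XOR X).
  11: 11 XOR 2 = 9 < 11 — winning move (to 9).
  15: 15 XOR 2 = 13 < 15 — winning move (to 13).
  6: 6 XOR 2 = 4 < 6 — winning move (to 4).
That gives 3 winning moves.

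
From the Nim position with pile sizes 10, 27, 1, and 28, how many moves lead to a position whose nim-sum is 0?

Nim-sum: 10 ^ 27 ^ 1 ^ 28 = 12.
The overall nim-sum is X = 12. A pile of size p has a winning move iff p XOR X < p (reduce it to p XOR X).
  10: 10 XOR 12 = 6 < 10 — winning move (to 6).
  27: 27 XOR 12 = 23 < 27 — winning move (to 23).
  1: 1 XOR 12 = 13 ≥ 1 — no move.
  28: 28 XOR 12 = 16 < 28 — winning move (to 16).
That gives 3 winning moves.

3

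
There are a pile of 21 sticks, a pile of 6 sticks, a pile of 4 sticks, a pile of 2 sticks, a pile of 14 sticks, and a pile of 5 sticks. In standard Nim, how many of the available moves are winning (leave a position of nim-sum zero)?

1

Nim-sum: 21 XOR 6 XOR 4 XOR 2 XOR 14 XOR 5 = 30.
The overall nim-sum is X = 30. A pile of size p has a winning move iff p XOR X < p (reduce it to p XOR X).
  21: 21 XOR 30 = 11 < 21 — winning move (to 11).
  6: 6 XOR 30 = 24 ≥ 6 — no move.
  4: 4 XOR 30 = 26 ≥ 4 — no move.
  2: 2 XOR 30 = 28 ≥ 2 — no move.
  14: 14 XOR 30 = 16 ≥ 14 — no move.
  5: 5 XOR 30 = 27 ≥ 5 — no move.
That gives 1 winning move.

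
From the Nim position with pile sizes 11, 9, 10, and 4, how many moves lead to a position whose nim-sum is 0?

Compute the nim-sum pairwise:
11 ⊕ 9 = 2
2 ⊕ 10 = 8
8 ⊕ 4 = 12
The overall nim-sum is X = 12. A pile of size p has a winning move iff p XOR X < p (reduce it to p XOR X).
  11: 11 XOR 12 = 7 < 11 — winning move (to 7).
  9: 9 XOR 12 = 5 < 9 — winning move (to 5).
  10: 10 XOR 12 = 6 < 10 — winning move (to 6).
  4: 4 XOR 12 = 8 ≥ 4 — no move.
That gives 3 winning moves.

3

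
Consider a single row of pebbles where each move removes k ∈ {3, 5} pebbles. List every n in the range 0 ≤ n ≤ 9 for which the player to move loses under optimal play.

0, 1, 2, 8, 9

Grundy values for subtraction set {3, 5}:
g(0) = mex{} = 0
g(1) = mex{} = 0
g(2) = mex{} = 0
g(3) = mex{0} = 1
g(4) = mex{0} = 1
g(5) = mex{0} = 1
g(6) = mex{0,1} = 2
g(7) = mex{0,1} = 2
g(8) = mex{1} = 0
g(9) = mex{1,2} = 0
The P-positions (g = 0) in 0..9 are 0, 1, 2, 8, 9.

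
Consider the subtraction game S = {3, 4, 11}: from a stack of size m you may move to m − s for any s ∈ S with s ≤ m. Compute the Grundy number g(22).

0

Grundy values for subtraction set {3, 4, 11}:
k:     0  1  2  3  4  5  6  7  8  9 10 11 12 13 14 15 16 17 18 19 20 21 22
g(k):  0  0  0  1  1  1  2  0  0  0  1  1  1  2  0  0  0  1  1  1  2  0  0
So g(22) = 0.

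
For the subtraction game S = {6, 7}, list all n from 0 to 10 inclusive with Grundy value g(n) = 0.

0, 1, 2, 3, 4, 5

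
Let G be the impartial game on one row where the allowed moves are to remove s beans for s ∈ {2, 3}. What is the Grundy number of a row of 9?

Compute g(0), g(1), … for moves {2, 3}:
k:     0  1  2  3  4  5  6  7  8  9
g(k):  0  0  1  1  2  0  0  1  1  2
So g(9) = 2.

2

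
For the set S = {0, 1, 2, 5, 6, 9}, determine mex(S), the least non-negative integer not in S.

3

The values 0, 1, 2 are all present; 3 is the first non-negative integer missing from the set.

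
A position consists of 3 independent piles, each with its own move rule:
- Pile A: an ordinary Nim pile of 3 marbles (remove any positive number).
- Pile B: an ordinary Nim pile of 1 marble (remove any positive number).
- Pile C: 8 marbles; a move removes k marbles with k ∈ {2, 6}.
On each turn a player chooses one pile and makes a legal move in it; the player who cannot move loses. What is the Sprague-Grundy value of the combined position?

Pile A is a plain Nim pile of size 3, so its Grundy value is 3.
Pile B is a plain Nim pile of size 1, so its Grundy value is 1.
Grundy values for pile C (subtraction set {2, 6}):
g(0) = mex{} = 0
g(1) = mex{} = 0
g(2) = mex{0} = 1
g(3) = mex{0} = 1
g(4) = mex{1} = 0
g(5) = mex{1} = 0
g(6) = mex{0} = 1
g(7) = mex{0} = 1
g(8) = mex{1} = 0
So g(8) = 0.
By the Sprague-Grundy theorem, the Grundy value of a sum of independent games is the XOR of the component values.
Combined value = 3 ⊕ 1 ⊕ 0 = 2.

2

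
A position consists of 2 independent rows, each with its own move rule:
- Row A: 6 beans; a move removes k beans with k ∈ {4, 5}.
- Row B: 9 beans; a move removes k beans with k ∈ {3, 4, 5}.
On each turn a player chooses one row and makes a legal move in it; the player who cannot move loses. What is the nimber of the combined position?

1

Build the Grundy sequence for row A with g(k) = mex{g(k−s) : s ∈ {4, 5}, s ≤ k}:
k:     0  1  2  3  4  5  6
g(k):  0  0  0  0  1  1  1
So g(6) = 1.
For row B, compute g(0), g(1), … with moves {3, 4, 5}:
k:     0  1  2  3  4  5  6  7  8  9
g(k):  0  0  0  1  1  1  2  2  0  0
So g(9) = 0.
By the Sprague-Grundy theorem, the Grundy value of a sum of independent games is the XOR of the component values.
Combined value = 1 ⊕ 0 = 1.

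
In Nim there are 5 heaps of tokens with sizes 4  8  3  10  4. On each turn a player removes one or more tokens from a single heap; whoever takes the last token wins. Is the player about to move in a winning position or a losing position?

Winning position

Compute the nim-sum pairwise:
4 XOR 8 = 12
12 XOR 3 = 15
15 XOR 10 = 5
5 XOR 4 = 1
The nim-sum is 1 ≠ 0, so this is an N-position: the player to move can win.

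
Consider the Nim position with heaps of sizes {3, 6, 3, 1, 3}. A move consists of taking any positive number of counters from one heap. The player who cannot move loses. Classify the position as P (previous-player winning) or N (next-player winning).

Compute the nim-sum pairwise:
3 ^ 6 = 5
5 ^ 3 = 6
6 ^ 1 = 7
7 ^ 3 = 4
The nim-sum is 4 ≠ 0, so this is an N-position: the player to move can win.

N-position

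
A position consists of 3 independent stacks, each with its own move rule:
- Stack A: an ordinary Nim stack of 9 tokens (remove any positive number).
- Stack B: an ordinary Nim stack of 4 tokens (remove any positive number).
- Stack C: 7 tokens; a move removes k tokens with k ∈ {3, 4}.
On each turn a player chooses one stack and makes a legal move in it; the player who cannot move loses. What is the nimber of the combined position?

13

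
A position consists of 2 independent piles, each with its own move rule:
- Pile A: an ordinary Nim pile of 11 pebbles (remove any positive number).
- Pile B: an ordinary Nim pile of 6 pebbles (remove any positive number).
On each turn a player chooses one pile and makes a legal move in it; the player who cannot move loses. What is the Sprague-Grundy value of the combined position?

Pile A is a plain Nim pile of size 11, so its Grundy value is 11.
Pile B is a plain Nim pile of size 6, so its Grundy value is 6.
The value of a disjunctive sum is the nim-sum of the parts.
Combined value = 11 ⊕ 6 = 13.

13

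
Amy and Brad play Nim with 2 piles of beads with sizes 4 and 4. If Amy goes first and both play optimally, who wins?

Brad wins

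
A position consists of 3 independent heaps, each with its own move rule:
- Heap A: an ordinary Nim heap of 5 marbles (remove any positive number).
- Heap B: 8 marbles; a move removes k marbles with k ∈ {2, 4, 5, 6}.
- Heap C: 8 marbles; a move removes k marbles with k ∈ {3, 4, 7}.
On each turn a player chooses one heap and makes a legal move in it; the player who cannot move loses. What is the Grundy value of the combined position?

Heap A is a plain Nim heap of size 5, so its Grundy value is 5.
Build the Grundy sequence for heap B with g(k) = mex{g(k−s) : s ∈ {2, 4, 5, 6}, s ≤ k}:
k:     0  1  2  3  4  5  6  7  8
g(k):  0  0  1  1  2  2  3  3  0
So g(8) = 0.
For heap C, compute g(0), g(1), … with moves {3, 4, 7}:
k:     0  1  2  3  4  5  6  7  8
g(k):  0  0  0  1  1  1  2  2  2
So g(8) = 2.
The value of a disjunctive sum is the nim-sum of the parts.
Combined value = 5 ⊕ 0 ⊕ 2 = 7.

7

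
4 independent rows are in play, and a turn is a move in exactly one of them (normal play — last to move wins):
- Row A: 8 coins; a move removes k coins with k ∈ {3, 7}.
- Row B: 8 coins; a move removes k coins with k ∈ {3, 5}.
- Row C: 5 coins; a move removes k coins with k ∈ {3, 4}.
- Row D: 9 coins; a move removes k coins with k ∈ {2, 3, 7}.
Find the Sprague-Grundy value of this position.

Grundy values for row A (subtraction set {3, 7}):
k:     0  1  2  3  4  5  6  7  8
g(k):  0  0  0  1  1  1  0  2  2
So g(8) = 2.
Build the Grundy sequence for row B with g(k) = mex{g(k−s) : s ∈ {3, 5}, s ≤ k}:
k:     0  1  2  3  4  5  6  7  8
g(k):  0  0  0  1  1  1  2  2  0
So g(8) = 0.
Grundy values for row C (subtraction set {3, 4}):
g(0) = mex{} = 0
g(1) = mex{} = 0
g(2) = mex{} = 0
g(3) = mex{0} = 1
g(4) = mex{0} = 1
g(5) = mex{0} = 1
So g(5) = 1.
For row D, compute g(0), g(1), … with moves {2, 3, 7}:
g(0) = mex{} = 0
g(1) = mex{} = 0
g(2) = mex{0} = 1
g(3) = mex{0} = 1
g(4) = mex{0,1} = 2
g(5) = mex{1} = 0
g(6) = mex{1,2} = 0
g(7) = mex{0,2} = 1
g(8) = mex{0} = 1
g(9) = mex{0,1} = 2
So g(9) = 2.
The value of a disjunctive sum is the nim-sum of the parts.
Combined value = 2 XOR 0 XOR 1 XOR 2 = 1.

1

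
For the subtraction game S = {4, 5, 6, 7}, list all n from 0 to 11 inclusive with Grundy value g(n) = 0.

Build the Grundy sequence with g(k) = mex{g(k−s) : s ∈ {4, 5, 6, 7}, s ≤ k}:
g(0) = mex{} = 0
g(1) = mex{} = 0
g(2) = mex{} = 0
g(3) = mex{} = 0
g(4) = mex{0} = 1
g(5) = mex{0} = 1
g(6) = mex{0} = 1
g(7) = mex{0} = 1
g(8) = mex{0,1} = 2
g(9) = mex{0,1} = 2
g(10) = mex{0,1} = 2
g(11) = mex{1} = 0
The P-positions (g = 0) in 0..11 are 0, 1, 2, 3, 11.

0, 1, 2, 3, 11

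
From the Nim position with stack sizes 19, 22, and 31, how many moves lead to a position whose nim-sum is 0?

3

In binary:
  10011  (19)
  10110  (22)
  11111  (31)
  -----
  11010  (26)
The overall nim-sum is X = 26. A stack of size p has a winning move iff p XOR X < p (reduce it to p XOR X).
  19: 19 XOR 26 = 9 < 19 — winning move (to 9).
  22: 22 XOR 26 = 12 < 22 — winning move (to 12).
  31: 31 XOR 26 = 5 < 31 — winning move (to 5).
That gives 3 winning moves.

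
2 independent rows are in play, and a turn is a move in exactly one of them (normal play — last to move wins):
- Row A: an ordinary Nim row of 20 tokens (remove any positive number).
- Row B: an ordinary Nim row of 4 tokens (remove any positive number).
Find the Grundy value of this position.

Row A is a plain Nim row of size 20, so its Grundy value is 20.
Row B is a plain Nim row of size 4, so its Grundy value is 4.
By the Sprague-Grundy theorem, the Grundy value of a sum of independent games is the XOR of the component values.
Combined value = 20 XOR 4 = 16.

16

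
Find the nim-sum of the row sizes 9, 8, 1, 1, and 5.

Compute the nim-sum pairwise:
9 ^ 8 = 1
1 ^ 1 = 0
0 ^ 1 = 1
1 ^ 5 = 4

4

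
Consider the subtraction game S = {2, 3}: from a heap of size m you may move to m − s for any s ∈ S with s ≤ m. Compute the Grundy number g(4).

Compute g(0), g(1), … for moves {2, 3}:
k:     0  1  2  3  4
g(k):  0  0  1  1  2
So g(4) = 2.

2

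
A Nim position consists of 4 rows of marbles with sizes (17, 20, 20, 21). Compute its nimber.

In binary:
  10001  (17)
  10100  (20)
  10100  (20)
  10101  (21)
  -----
  00100  (4)

4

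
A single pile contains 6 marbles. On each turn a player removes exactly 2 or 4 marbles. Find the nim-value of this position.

Grundy values for subtraction set {2, 4}:
k:     0  1  2  3  4  5  6
g(k):  0  0  1  1  2  2  0
So g(6) = 0.

0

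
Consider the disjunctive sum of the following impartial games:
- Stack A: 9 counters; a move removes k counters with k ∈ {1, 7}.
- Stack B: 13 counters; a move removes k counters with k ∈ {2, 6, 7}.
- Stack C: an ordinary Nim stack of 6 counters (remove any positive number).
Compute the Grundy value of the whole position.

Build the Grundy sequence for stack A with g(k) = mex{g(k−s) : s ∈ {1, 7}, s ≤ k}:
g(0) = mex{} = 0
g(1) = mex{0} = 1
g(2) = mex{1} = 0
g(3) = mex{0} = 1
g(4) = mex{1} = 0
g(5) = mex{0} = 1
g(6) = mex{1} = 0
g(7) = mex{0} = 1
g(8) = mex{1} = 0
g(9) = mex{0} = 1
So g(9) = 1.
Grundy values for stack B (subtraction set {2, 6, 7}):
g(0) = mex{} = 0
g(1) = mex{} = 0
g(2) = mex{0} = 1
g(3) = mex{0} = 1
g(4) = mex{1} = 0
g(5) = mex{1} = 0
g(6) = mex{0} = 1
g(7) = mex{0} = 1
g(8) = mex{0,1} = 2
g(9) = mex{1} = 0
g(10) = mex{0,1,2} = 3
g(11) = mex{0} = 1
g(12) = mex{0,1,3} = 2
g(13) = mex{1} = 0
So g(13) = 0.
Stack C is a plain Nim stack of size 6, so its Grundy value is 6.
By the Sprague-Grundy theorem, the Grundy value of a sum of independent games is the XOR of the component values.
Combined value = 1 XOR 0 XOR 6 = 7.

7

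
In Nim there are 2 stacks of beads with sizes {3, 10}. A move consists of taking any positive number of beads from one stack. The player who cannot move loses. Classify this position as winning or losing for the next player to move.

Compute the nim-sum pairwise:
3 ^ 10 = 9
The nim-sum is 9 ≠ 0, so this is an N-position: the player to move can win.

Winning position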